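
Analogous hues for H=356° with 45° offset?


Base hue: 356°
Left analog: (356 - 45) mod 360 = 311°
Right analog: (356 + 45) mod 360 = 41°
Analogous hues = 311° and 41°


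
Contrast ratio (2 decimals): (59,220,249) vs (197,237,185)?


Linearize each sRGB channel c=v/255: c/12.92 if c ≤ 0.04045 else ((c+0.055)/1.055)^2.4
L = 0.2126×R_lin + 0.7152×G_lin + 0.0722×B_lin
Color 1 (59,220,249):
  R=59: 59/255≈0.2314 > 0.04045 → ((0.2314+0.055)/1.055)^2.4 ≈ 0.04374
  G=220: 220/255≈0.8627 > 0.04045 → ((0.8627+0.055)/1.055)^2.4 ≈ 0.71569
  B=249: 249/255≈0.9765 > 0.04045 → ((0.9765+0.055)/1.055)^2.4 ≈ 0.94731
  L1 = 0.2126×0.04374 + 0.7152×0.71569 + 0.0722×0.94731 ≈ 0.58956
Color 2 (197,237,185):
  R=197: 197/255≈0.7725 > 0.04045 → ((0.7725+0.055)/1.055)^2.4 ≈ 0.55834
  G=237: 237/255≈0.9294 > 0.04045 → ((0.9294+0.055)/1.055)^2.4 ≈ 0.84687
  B=185: 185/255≈0.7255 > 0.04045 → ((0.7255+0.055)/1.055)^2.4 ≈ 0.48515
  L2 = 0.2126×0.55834 + 0.7152×0.84687 + 0.0722×0.48515 ≈ 0.75941
Lighter = 0.75941, Darker = 0.58956
Ratio = (L_lighter + 0.05) / (L_darker + 0.05)
Ratio = (0.75941 + 0.05) / (0.58956 + 0.05) = 0.80941 / 0.63956 ≈ 1.2656
Ratio ≈ 1.27:1


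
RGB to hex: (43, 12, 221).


R = 43 → 2B (hex)
G = 12 → 0C (hex)
B = 221 → DD (hex)
Hex = #2B0CDD


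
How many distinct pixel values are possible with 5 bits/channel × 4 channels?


Total bits = 5 bits/channel × 4 channels = 20 bits
Distinct pixel values = 2^20
= 1,048,576 pixel values


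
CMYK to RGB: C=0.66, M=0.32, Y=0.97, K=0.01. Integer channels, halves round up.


R = 255 × (1-C) × (1-K) = 255 × 0.34 × 0.99 = 85.833 → 86
G = 255 × (1-M) × (1-K) = 255 × 0.68 × 0.99 = 171.666 → 172
B = 255 × (1-Y) × (1-K) = 255 × 0.03 × 0.99 = 7.5735 → 8
= RGB(86, 172, 8)


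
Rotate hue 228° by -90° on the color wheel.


New hue = (H + rotation) mod 360
New hue = (228 -90) mod 360
= 138 mod 360
= 138°


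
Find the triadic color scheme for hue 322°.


Triadic: equally spaced at 120° intervals
H1 = 322°
H2 = (322 + 120) mod 360 = 82°
H3 = (322 + 240) mod 360 = 202°
Triadic = 322°, 82°, 202°


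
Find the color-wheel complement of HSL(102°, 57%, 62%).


Complement = opposite side of color wheel = hue + 180°
H' = (102 + 180) mod 360 = 282°
S and L unchanged.
= HSL(282°, 57%, 62%)


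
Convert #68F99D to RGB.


68 → 104 (R)
F9 → 249 (G)
9D → 157 (B)
= RGB(104, 249, 157)


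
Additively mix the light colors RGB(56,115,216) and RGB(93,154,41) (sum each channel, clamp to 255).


Additive: each channel = min(255, C₁+C₂)
R: 56+93 = 149 → 149
G: 115+154 = 269 → 255
B: 216+41 = 257 → 255
= RGB(149, 255, 255)


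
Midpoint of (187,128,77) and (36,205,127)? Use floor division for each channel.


Midpoint: each channel = ⌊(C₁+C₂)/2⌋
R: ⌊(187+36)/2⌋ = 111
G: ⌊(128+205)/2⌋ = 166
B: ⌊(77+127)/2⌋ = 102
= RGB(111, 166, 102)


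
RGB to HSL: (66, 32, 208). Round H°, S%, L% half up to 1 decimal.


Normalize: R'=66/255≈0.2588, G'=32/255≈0.1255, B'=208/255≈0.8157
Max=208/255, Min=32/255, Δ=Max-Min=176/255
L = (Max+Min)/2 = (208+32)/510 = 240/510 = 0.47058… → L = 47.1%
L ≤ 0.5 → S = Δ/(Max+Min) = 176/(208+32) = 176/240 = 0.73333… → S = 73.3%
(the 1/255 factors cancel in S and H, so raw channel differences can be used)
Max is B' → H = 60 × ((R-G)/Δ + 4) = 60 × ((66-32)/176 + 4)
  34/176 + 4 = 0.1931… + 4 = 4.1931…
  H = 60 × 4.1931… = 251.590…° → H = 251.6°
= HSL(251.6°, 73.3%, 47.1%)


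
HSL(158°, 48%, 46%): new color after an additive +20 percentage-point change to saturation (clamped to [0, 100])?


Original S = 48%
Adjustment = +20 percentage points
New S = 48 + (20) = 68
Clamp to [0, 100] → 68
= HSL(158°, 68%, 46%)


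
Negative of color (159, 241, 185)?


Invert: (255-R, 255-G, 255-B)
R: 255-159 = 96
G: 255-241 = 14
B: 255-185 = 70
= RGB(96, 14, 70)


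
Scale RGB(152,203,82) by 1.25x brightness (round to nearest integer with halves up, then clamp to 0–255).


Multiply each channel by 1.25, round half up, clamp to [0, 255]
R: 152×1.25 = 190
G: 203×1.25 = 253.75 → round → 254
B: 82×1.25 = 102.5 → round → 103
= RGB(190, 254, 103)


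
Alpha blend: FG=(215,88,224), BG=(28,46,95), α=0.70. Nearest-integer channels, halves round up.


C = α×F + (1-α)×B, with 1-α = 0.30
R: 0.70×215 + 0.30×28 = 150.50 + 8.40 = 158.90 → 159
G: 0.70×88 + 0.30×46 = 61.60 + 13.80 = 75.40 → 75
B: 0.70×224 + 0.30×95 = 156.80 + 28.50 = 185.30 → 185
= RGB(159, 75, 185)


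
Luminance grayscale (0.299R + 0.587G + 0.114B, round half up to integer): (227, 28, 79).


Gray = 0.299×R + 0.587×G + 0.114×B
Gray = 0.299×227 + 0.587×28 + 0.114×79
Gray = 67.873 + 16.436 + 9.006
Gray = 93.315 → round half up → 93
Gray = 93


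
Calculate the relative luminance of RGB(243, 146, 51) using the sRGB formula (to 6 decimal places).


Linearize each channel (sRGB transfer function): c = v/255; c_lin = c/12.92 if c ≤ 0.04045, else ((c+0.055)/1.055)^2.4
  R: 243/255 ≈ 0.952941 > 0.04045 → ((0.952941+0.055)/1.055)^2.4 ≈ 0.896269
  G: 146/255 ≈ 0.572549 > 0.04045 → ((0.572549+0.055)/1.055)^2.4 ≈ 0.287441
  B: 51/255 ≈ 0.200000 > 0.04045 → ((0.200000+0.055)/1.055)^2.4 ≈ 0.033105
R_lin = 0.896269, G_lin = 0.287441, B_lin = 0.033105
L = 0.2126×R + 0.7152×G + 0.0722×B
L = 0.2126×0.896269 + 0.7152×0.287441 + 0.0722×0.033105
L ≈ 0.398515


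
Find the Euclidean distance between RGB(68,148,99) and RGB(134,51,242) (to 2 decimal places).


d = √[(R₁-R₂)² + (G₁-G₂)² + (B₁-B₂)²]
d = √[(68-134)² + (148-51)² + (99-242)²]
d = √[4356 + 9409 + 20449]
d = √34214
d ≈ 184.97


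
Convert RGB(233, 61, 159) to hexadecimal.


R = 233 → E9 (hex)
G = 61 → 3D (hex)
B = 159 → 9F (hex)
Hex = #E93D9F


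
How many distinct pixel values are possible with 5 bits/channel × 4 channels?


Total bits = 5 bits/channel × 4 channels = 20 bits
Distinct pixel values = 2^20
= 1,048,576 pixel values


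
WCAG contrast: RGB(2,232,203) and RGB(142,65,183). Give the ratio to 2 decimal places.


Linearize each sRGB channel c=v/255: c/12.92 if c ≤ 0.04045 else ((c+0.055)/1.055)^2.4
L = 0.2126×R_lin + 0.7152×G_lin + 0.0722×B_lin
Color 1 (2,232,203):
  R=2: 2/255≈0.0078 ≤ 0.04045 → 0.0078/12.92 ≈ 0.00061
  G=232: 232/255≈0.9098 > 0.04045 → ((0.9098+0.055)/1.055)^2.4 ≈ 0.80695
  B=203: 203/255≈0.7961 > 0.04045 → ((0.7961+0.055)/1.055)^2.4 ≈ 0.59720
  L1 = 0.2126×0.00061 + 0.7152×0.80695 + 0.0722×0.59720 ≈ 0.62038
Color 2 (142,65,183):
  R=142: 142/255≈0.5569 > 0.04045 → ((0.5569+0.055)/1.055)^2.4 ≈ 0.27050
  G=65: 65/255≈0.2549 > 0.04045 → ((0.2549+0.055)/1.055)^2.4 ≈ 0.05286
  B=183: 183/255≈0.7176 > 0.04045 → ((0.7176+0.055)/1.055)^2.4 ≈ 0.47353
  L2 = 0.2126×0.27050 + 0.7152×0.05286 + 0.0722×0.47353 ≈ 0.12950
Lighter = 0.62038, Darker = 0.12950
Ratio = (L_lighter + 0.05) / (L_darker + 0.05)
Ratio = (0.62038 + 0.05) / (0.12950 + 0.05) = 0.67038 / 0.17950 ≈ 3.7346
Ratio ≈ 3.73:1


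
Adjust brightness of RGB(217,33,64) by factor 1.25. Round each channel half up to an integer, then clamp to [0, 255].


Multiply each channel by 1.25, round half up, clamp to [0, 255]
R: 217×1.25 = 271.25 → round → 271 → clamp → 255
G: 33×1.25 = 41.25 → round → 41
B: 64×1.25 = 80
= RGB(255, 41, 80)


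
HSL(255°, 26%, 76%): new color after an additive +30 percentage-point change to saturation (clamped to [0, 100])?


Original S = 26%
Adjustment = +30 percentage points
New S = 26 + (30) = 56
Clamp to [0, 100] → 56
= HSL(255°, 56%, 76%)


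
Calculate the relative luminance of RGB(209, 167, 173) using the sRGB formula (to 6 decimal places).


Linearize each channel (sRGB transfer function): c = v/255; c_lin = c/12.92 if c ≤ 0.04045, else ((c+0.055)/1.055)^2.4
  R: 209/255 ≈ 0.819608 > 0.04045 → ((0.819608+0.055)/1.055)^2.4 ≈ 0.637597
  G: 167/255 ≈ 0.654902 > 0.04045 → ((0.654902+0.055)/1.055)^2.4 ≈ 0.386429
  B: 173/255 ≈ 0.678431 > 0.04045 → ((0.678431+0.055)/1.055)^2.4 ≈ 0.417885
R_lin = 0.637597, G_lin = 0.386429, B_lin = 0.417885
L = 0.2126×R + 0.7152×G + 0.0722×B
L = 0.2126×0.637597 + 0.7152×0.386429 + 0.0722×0.417885
L ≈ 0.442099


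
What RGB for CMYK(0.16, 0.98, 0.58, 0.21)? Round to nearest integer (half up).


R = 255 × (1-C) × (1-K) = 255 × 0.84 × 0.79 = 169.218 → 169
G = 255 × (1-M) × (1-K) = 255 × 0.02 × 0.79 = 4.029 → 4
B = 255 × (1-Y) × (1-K) = 255 × 0.42 × 0.79 = 84.609 → 85
= RGB(169, 4, 85)


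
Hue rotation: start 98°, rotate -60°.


New hue = (H + rotation) mod 360
New hue = (98 -60) mod 360
= 38 mod 360
= 38°


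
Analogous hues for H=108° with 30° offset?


Base hue: 108°
Left analog: (108 - 30) mod 360 = 78°
Right analog: (108 + 30) mod 360 = 138°
Analogous hues = 78° and 138°


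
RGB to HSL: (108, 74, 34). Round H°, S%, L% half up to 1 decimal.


Normalize: R'=108/255≈0.4235, G'=74/255≈0.2902, B'=34/255≈0.1333
Max=108/255, Min=34/255, Δ=Max-Min=74/255
L = (Max+Min)/2 = (108+34)/510 = 142/510 = 0.27843… → L = 27.8%
L ≤ 0.5 → S = Δ/(Max+Min) = 74/(108+34) = 74/142 = 0.52112… → S = 52.1%
(the 1/255 factors cancel in S and H, so raw channel differences can be used)
Max is R' → H = 60 × (((G-B)/Δ) mod 6) = 60 × (((74-34)/74) mod 6)
  40/74 = 0.5405…
  H = 60 × 0.5405… = 32.432…° → H = 32.4°
= HSL(32.4°, 52.1%, 27.8%)


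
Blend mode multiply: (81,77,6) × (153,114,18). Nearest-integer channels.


Multiply: C = A×B/255, rounded to nearest integer
R: 81×153/255 = 12393/255 ≈ 48.600 → 49
G: 77×114/255 = 8778/255 ≈ 34.424 → 34
B: 6×18/255 = 108/255 ≈ 0.424 → 0
= RGB(49, 34, 0)


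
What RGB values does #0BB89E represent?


0B → 11 (R)
B8 → 184 (G)
9E → 158 (B)
= RGB(11, 184, 158)


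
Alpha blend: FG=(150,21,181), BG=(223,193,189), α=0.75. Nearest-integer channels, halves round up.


C = α×F + (1-α)×B, with 1-α = 0.25
R: 0.75×150 + 0.25×223 = 112.50 + 55.75 = 168.25 → 168
G: 0.75×21 + 0.25×193 = 15.75 + 48.25 = 64.00 → 64
B: 0.75×181 + 0.25×189 = 135.75 + 47.25 = 183.00 → 183
= RGB(168, 64, 183)


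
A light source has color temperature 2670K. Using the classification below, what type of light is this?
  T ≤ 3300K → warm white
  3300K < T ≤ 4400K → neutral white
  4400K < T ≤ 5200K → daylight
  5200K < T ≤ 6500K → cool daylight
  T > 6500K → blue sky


Temperature: 2670K
2670K ≤ 3300K → warm white
Classification: warm white


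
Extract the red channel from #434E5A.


Color: #434E5A
R = 43 = 67
G = 4E = 78
B = 5A = 90
Red = 67


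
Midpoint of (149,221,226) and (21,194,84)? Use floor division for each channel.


Midpoint: each channel = ⌊(C₁+C₂)/2⌋
R: ⌊(149+21)/2⌋ = 85
G: ⌊(221+194)/2⌋ = 207
B: ⌊(226+84)/2⌋ = 155
= RGB(85, 207, 155)


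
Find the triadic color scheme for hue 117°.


Triadic: equally spaced at 120° intervals
H1 = 117°
H2 = (117 + 120) mod 360 = 237°
H3 = (117 + 240) mod 360 = 357°
Triadic = 117°, 237°, 357°


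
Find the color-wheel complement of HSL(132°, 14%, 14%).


Complement = opposite side of color wheel = hue + 180°
H' = (132 + 180) mod 360 = 312°
S and L unchanged.
= HSL(312°, 14%, 14%)


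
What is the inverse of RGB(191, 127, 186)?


Invert: (255-R, 255-G, 255-B)
R: 255-191 = 64
G: 255-127 = 128
B: 255-186 = 69
= RGB(64, 128, 69)


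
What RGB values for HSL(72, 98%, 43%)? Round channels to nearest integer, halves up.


H=72°, S=0.98, L=0.43
C = (1-|2L-1|)×S = (1-|-0.14|)×0.98 = 0.8428
H' = H/60 = 72/60 ≈ 1.2000; X = C×(1-|H' mod 2 - 1|) = 0.67424
m = L - C/2 = 0.43 - 0.4214 = 0.0086
Sector ⌊H'⌋ = 1 → (R',G',B') = (0.67424, 0.8428, 0.0)
RGB = ((R'+m)×255, (G'+m)×255, (B'+m)×255) = (174.1242, 217.107, 2.193)
Round half up → RGB(174, 217, 2)


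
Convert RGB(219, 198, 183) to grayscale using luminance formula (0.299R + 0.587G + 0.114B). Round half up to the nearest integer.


Gray = 0.299×R + 0.587×G + 0.114×B
Gray = 0.299×219 + 0.587×198 + 0.114×183
Gray = 65.481 + 116.226 + 20.862
Gray = 202.569 → round half up → 203
Gray = 203


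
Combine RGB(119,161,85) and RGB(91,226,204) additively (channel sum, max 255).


Additive: each channel = min(255, C₁+C₂)
R: 119+91 = 210 → 210
G: 161+226 = 387 → 255
B: 85+204 = 289 → 255
= RGB(210, 255, 255)


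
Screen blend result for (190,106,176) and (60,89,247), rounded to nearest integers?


Screen: C = 255 - (255-A)×(255-B)/255, rounded to nearest integer
R: 255 - (255-190)×(255-60)/255 = 255 - 12675/255 ≈ 255 - 49.706 = 205.294 → 205
G: 255 - (255-106)×(255-89)/255 = 255 - 24734/255 ≈ 255 - 96.996 = 158.004 → 158
B: 255 - (255-176)×(255-247)/255 = 255 - 632/255 ≈ 255 - 2.478 = 252.522 → 253
= RGB(205, 158, 253)


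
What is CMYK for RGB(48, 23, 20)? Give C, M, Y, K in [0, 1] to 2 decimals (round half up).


R'=48/255≈0.1882, G'=23/255≈0.0902, B'=20/255≈0.0784
K = 1 - max(R',G',B') = 1 - 48/255 = 207/255 = 0.81176… → 0.81
(1-R'-K)/(1-K) simplifies to (max-R)/max with max = 48:
C = (48-48)/48 = 0/48 = 0 → 0.00
M = (48-23)/48 = 25/48 = 0.52083… → 0.52
Y = (48-20)/48 = 28/48 = 0.58333… → 0.58
= CMYK(0.00, 0.52, 0.58, 0.81)


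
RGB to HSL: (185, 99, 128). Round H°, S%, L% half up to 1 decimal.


Normalize: R'=185/255≈0.7255, G'=99/255≈0.3882, B'=128/255≈0.5020
Max=185/255, Min=99/255, Δ=Max-Min=86/255
L = (Max+Min)/2 = (185+99)/510 = 284/510 = 0.55686… → L = 55.7%
L > 0.5 → S = Δ/(2-Max-Min) = 86/(510-185-99) = 86/226 = 0.38053… → S = 38.1%
(the 1/255 factors cancel in S and H, so raw channel differences can be used)
Max is R' → H = 60 × (((G-B)/Δ) mod 6) = 60 × (((99-128)/86) mod 6)
  (-29)/86 = -0.3372…; negative, so add 6 → 5.6627…
  H = 60 × 5.6627… = 339.767…° → H = 339.8°
= HSL(339.8°, 38.1%, 55.7%)


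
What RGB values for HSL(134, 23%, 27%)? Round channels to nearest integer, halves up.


H=134°, S=0.23, L=0.27
C = (1-|2L-1|)×S = (1-|-0.46|)×0.23 = 0.1242
H' = H/60 = 134/60 ≈ 2.2333; X = C×(1-|H' mod 2 - 1|) = 0.02898
m = L - C/2 = 0.27 - 0.0621 = 0.2079
Sector ⌊H'⌋ = 2 → (R',G',B') = (0.0, 0.1242, 0.02898)
RGB = ((R'+m)×255, (G'+m)×255, (B'+m)×255) = (53.0145, 84.6855, 60.4044)
Round half up → RGB(53, 85, 60)


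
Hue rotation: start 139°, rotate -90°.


New hue = (H + rotation) mod 360
New hue = (139 -90) mod 360
= 49 mod 360
= 49°


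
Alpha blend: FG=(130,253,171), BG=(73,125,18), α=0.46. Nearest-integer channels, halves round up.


C = α×F + (1-α)×B, with 1-α = 0.54
R: 0.46×130 + 0.54×73 = 59.80 + 39.42 = 99.22 → 99
G: 0.46×253 + 0.54×125 = 116.38 + 67.50 = 183.88 → 184
B: 0.46×171 + 0.54×18 = 78.66 + 9.72 = 88.38 → 88
= RGB(99, 184, 88)


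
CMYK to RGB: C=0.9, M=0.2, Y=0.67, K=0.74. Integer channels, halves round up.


R = 255 × (1-C) × (1-K) = 255 × 0.10 × 0.26 = 6.63 → 7
G = 255 × (1-M) × (1-K) = 255 × 0.80 × 0.26 = 53.04 → 53
B = 255 × (1-Y) × (1-K) = 255 × 0.33 × 0.26 = 21.879 → 22
= RGB(7, 53, 22)


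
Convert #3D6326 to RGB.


3D → 61 (R)
63 → 99 (G)
26 → 38 (B)
= RGB(61, 99, 38)


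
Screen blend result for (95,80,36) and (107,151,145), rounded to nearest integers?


Screen: C = 255 - (255-A)×(255-B)/255, rounded to nearest integer
R: 255 - (255-95)×(255-107)/255 = 255 - 23680/255 ≈ 255 - 92.863 = 162.137 → 162
G: 255 - (255-80)×(255-151)/255 = 255 - 18200/255 ≈ 255 - 71.373 = 183.627 → 184
B: 255 - (255-36)×(255-145)/255 = 255 - 24090/255 ≈ 255 - 94.471 = 160.529 → 161
= RGB(162, 184, 161)


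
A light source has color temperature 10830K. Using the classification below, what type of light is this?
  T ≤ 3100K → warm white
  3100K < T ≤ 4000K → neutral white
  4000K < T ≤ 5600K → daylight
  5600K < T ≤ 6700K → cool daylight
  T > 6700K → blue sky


Temperature: 10830K
10830K > 6700K → blue sky
Classification: blue sky


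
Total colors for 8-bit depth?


Colors = 2^bits = 2^8
= 256 colors


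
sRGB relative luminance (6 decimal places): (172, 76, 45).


Linearize each channel (sRGB transfer function): c = v/255; c_lin = c/12.92 if c ≤ 0.04045, else ((c+0.055)/1.055)^2.4
  R: 172/255 ≈ 0.674510 > 0.04045 → ((0.674510+0.055)/1.055)^2.4 ≈ 0.412543
  G: 76/255 ≈ 0.298039 > 0.04045 → ((0.298039+0.055)/1.055)^2.4 ≈ 0.072272
  B: 45/255 ≈ 0.176471 > 0.04045 → ((0.176471+0.055)/1.055)^2.4 ≈ 0.026241
R_lin = 0.412543, G_lin = 0.072272, B_lin = 0.026241
L = 0.2126×R + 0.7152×G + 0.0722×B
L = 0.2126×0.412543 + 0.7152×0.072272 + 0.0722×0.026241
L ≈ 0.141290


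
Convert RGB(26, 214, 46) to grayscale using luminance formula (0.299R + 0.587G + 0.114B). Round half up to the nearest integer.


Gray = 0.299×R + 0.587×G + 0.114×B
Gray = 0.299×26 + 0.587×214 + 0.114×46
Gray = 7.774 + 125.618 + 5.244
Gray = 138.636 → round half up → 139
Gray = 139


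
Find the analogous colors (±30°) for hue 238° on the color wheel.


Base hue: 238°
Left analog: (238 - 30) mod 360 = 208°
Right analog: (238 + 30) mod 360 = 268°
Analogous hues = 208° and 268°


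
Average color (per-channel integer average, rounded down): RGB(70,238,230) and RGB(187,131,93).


Midpoint: each channel = ⌊(C₁+C₂)/2⌋
R: ⌊(70+187)/2⌋ = 128
G: ⌊(238+131)/2⌋ = 184
B: ⌊(230+93)/2⌋ = 161
= RGB(128, 184, 161)


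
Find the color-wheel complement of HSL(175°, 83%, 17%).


Complement = opposite side of color wheel = hue + 180°
H' = (175 + 180) mod 360 = 355°
S and L unchanged.
= HSL(355°, 83%, 17%)


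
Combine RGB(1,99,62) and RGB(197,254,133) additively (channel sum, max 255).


Additive: each channel = min(255, C₁+C₂)
R: 1+197 = 198 → 198
G: 99+254 = 353 → 255
B: 62+133 = 195 → 195
= RGB(198, 255, 195)


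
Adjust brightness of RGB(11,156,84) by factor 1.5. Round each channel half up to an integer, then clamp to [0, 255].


Multiply each channel by 1.5, round half up, clamp to [0, 255]
R: 11×1.5 = 16.5 → round → 17
G: 156×1.5 = 234
B: 84×1.5 = 126
= RGB(17, 234, 126)


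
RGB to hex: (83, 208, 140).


R = 83 → 53 (hex)
G = 208 → D0 (hex)
B = 140 → 8C (hex)
Hex = #53D08C


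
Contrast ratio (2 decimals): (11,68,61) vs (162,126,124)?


Linearize each sRGB channel c=v/255: c/12.92 if c ≤ 0.04045 else ((c+0.055)/1.055)^2.4
L = 0.2126×R_lin + 0.7152×G_lin + 0.0722×B_lin
Color 1 (11,68,61):
  R=11: 11/255≈0.0431 > 0.04045 → ((0.0431+0.055)/1.055)^2.4 ≈ 0.00335
  G=68: 68/255≈0.2667 > 0.04045 → ((0.2667+0.055)/1.055)^2.4 ≈ 0.05781
  B=61: 61/255≈0.2392 > 0.04045 → ((0.2392+0.055)/1.055)^2.4 ≈ 0.04667
  L1 = 0.2126×0.00335 + 0.7152×0.05781 + 0.0722×0.04667 ≈ 0.04542
Color 2 (162,126,124):
  R=162: 162/255≈0.6353 > 0.04045 → ((0.6353+0.055)/1.055)^2.4 ≈ 0.36131
  G=126: 126/255≈0.4941 > 0.04045 → ((0.4941+0.055)/1.055)^2.4 ≈ 0.20864
  B=124: 124/255≈0.4863 > 0.04045 → ((0.4863+0.055)/1.055)^2.4 ≈ 0.20156
  L2 = 0.2126×0.36131 + 0.7152×0.20864 + 0.0722×0.20156 ≈ 0.24058
Lighter = 0.24058, Darker = 0.04542
Ratio = (L_lighter + 0.05) / (L_darker + 0.05)
Ratio = (0.24058 + 0.05) / (0.04542 + 0.05) = 0.29058 / 0.09542 ≈ 3.0452
Ratio ≈ 3.05:1


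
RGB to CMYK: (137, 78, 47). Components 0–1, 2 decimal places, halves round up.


R'=137/255≈0.5373, G'=78/255≈0.3059, B'=47/255≈0.1843
K = 1 - max(R',G',B') = 1 - 137/255 = 118/255 = 0.46274… → 0.46
(1-R'-K)/(1-K) simplifies to (max-R)/max with max = 137:
C = (137-137)/137 = 0/137 = 0 → 0.00
M = (137-78)/137 = 59/137 = 0.43065… → 0.43
Y = (137-47)/137 = 90/137 = 0.65693… → 0.66
= CMYK(0.00, 0.43, 0.66, 0.46)


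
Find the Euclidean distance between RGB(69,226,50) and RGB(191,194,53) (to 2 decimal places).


d = √[(R₁-R₂)² + (G₁-G₂)² + (B₁-B₂)²]
d = √[(69-191)² + (226-194)² + (50-53)²]
d = √[14884 + 1024 + 9]
d = √15917
d ≈ 126.16


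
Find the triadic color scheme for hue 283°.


Triadic: equally spaced at 120° intervals
H1 = 283°
H2 = (283 + 120) mod 360 = 43°
H3 = (283 + 240) mod 360 = 163°
Triadic = 283°, 43°, 163°


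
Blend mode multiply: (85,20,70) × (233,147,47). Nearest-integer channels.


Multiply: C = A×B/255, rounded to nearest integer
R: 85×233/255 = 19805/255 ≈ 77.667 → 78
G: 20×147/255 = 2940/255 ≈ 11.529 → 12
B: 70×47/255 = 3290/255 ≈ 12.902 → 13
= RGB(78, 12, 13)


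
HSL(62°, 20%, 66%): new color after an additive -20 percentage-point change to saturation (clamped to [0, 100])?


Original S = 20%
Adjustment = -20 percentage points
New S = 20 + (-20) = 0
Clamp to [0, 100] → 0
= HSL(62°, 0%, 66%)


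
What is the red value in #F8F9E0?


Color: #F8F9E0
R = F8 = 248
G = F9 = 249
B = E0 = 224
Red = 248


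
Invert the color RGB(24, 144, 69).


Invert: (255-R, 255-G, 255-B)
R: 255-24 = 231
G: 255-144 = 111
B: 255-69 = 186
= RGB(231, 111, 186)


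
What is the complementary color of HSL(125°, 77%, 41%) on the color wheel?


Complement = opposite side of color wheel = hue + 180°
H' = (125 + 180) mod 360 = 305°
S and L unchanged.
= HSL(305°, 77%, 41%)


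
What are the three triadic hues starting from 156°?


Triadic: equally spaced at 120° intervals
H1 = 156°
H2 = (156 + 120) mod 360 = 276°
H3 = (156 + 240) mod 360 = 36°
Triadic = 156°, 276°, 36°


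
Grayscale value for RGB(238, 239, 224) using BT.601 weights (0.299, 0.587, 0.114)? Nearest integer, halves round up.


Gray = 0.299×R + 0.587×G + 0.114×B
Gray = 0.299×238 + 0.587×239 + 0.114×224
Gray = 71.162 + 140.293 + 25.536
Gray = 236.991 → round half up → 237
Gray = 237


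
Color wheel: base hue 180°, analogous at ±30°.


Base hue: 180°
Left analog: (180 - 30) mod 360 = 150°
Right analog: (180 + 30) mod 360 = 210°
Analogous hues = 150° and 210°


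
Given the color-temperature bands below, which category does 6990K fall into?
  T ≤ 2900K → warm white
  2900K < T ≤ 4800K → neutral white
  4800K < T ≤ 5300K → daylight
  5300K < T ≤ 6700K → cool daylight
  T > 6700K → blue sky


Temperature: 6990K
6990K > 6700K → blue sky
Classification: blue sky


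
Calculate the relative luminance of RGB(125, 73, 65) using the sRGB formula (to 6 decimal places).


Linearize each channel (sRGB transfer function): c = v/255; c_lin = c/12.92 if c ≤ 0.04045, else ((c+0.055)/1.055)^2.4
  R: 125/255 ≈ 0.490196 > 0.04045 → ((0.490196+0.055)/1.055)^2.4 ≈ 0.205079
  G: 73/255 ≈ 0.286275 > 0.04045 → ((0.286275+0.055)/1.055)^2.4 ≈ 0.066626
  B: 65/255 ≈ 0.254902 > 0.04045 → ((0.254902+0.055)/1.055)^2.4 ≈ 0.052861
R_lin = 0.205079, G_lin = 0.066626, B_lin = 0.052861
L = 0.2126×R + 0.7152×G + 0.0722×B
L = 0.2126×0.205079 + 0.7152×0.066626 + 0.0722×0.052861
L ≈ 0.095067


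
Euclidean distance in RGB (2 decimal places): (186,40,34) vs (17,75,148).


d = √[(R₁-R₂)² + (G₁-G₂)² + (B₁-B₂)²]
d = √[(186-17)² + (40-75)² + (34-148)²]
d = √[28561 + 1225 + 12996]
d = √42782
d ≈ 206.84


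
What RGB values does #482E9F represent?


48 → 72 (R)
2E → 46 (G)
9F → 159 (B)
= RGB(72, 46, 159)


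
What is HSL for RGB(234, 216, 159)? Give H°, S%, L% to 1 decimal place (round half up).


Normalize: R'=234/255≈0.9176, G'=216/255≈0.8471, B'=159/255≈0.6235
Max=234/255, Min=159/255, Δ=Max-Min=75/255
L = (Max+Min)/2 = (234+159)/510 = 393/510 = 0.77058… → L = 77.1%
L > 0.5 → S = Δ/(2-Max-Min) = 75/(510-234-159) = 75/117 = 0.64102… → S = 64.1%
(the 1/255 factors cancel in S and H, so raw channel differences can be used)
Max is R' → H = 60 × (((G-B)/Δ) mod 6) = 60 × (((216-159)/75) mod 6)
  57/75 = 0.76
  H = 60 × 0.76 = 45.6° → H = 45.6°
= HSL(45.6°, 64.1%, 77.1%)


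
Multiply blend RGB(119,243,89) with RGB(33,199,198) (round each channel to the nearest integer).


Multiply: C = A×B/255, rounded to nearest integer
R: 119×33/255 = 3927/255 ≈ 15.400 → 15
G: 243×199/255 = 48357/255 ≈ 189.635 → 190
B: 89×198/255 = 17622/255 ≈ 69.106 → 69
= RGB(15, 190, 69)


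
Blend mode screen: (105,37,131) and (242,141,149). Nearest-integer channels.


Screen: C = 255 - (255-A)×(255-B)/255, rounded to nearest integer
R: 255 - (255-105)×(255-242)/255 = 255 - 1950/255 ≈ 255 - 7.647 = 247.353 → 247
G: 255 - (255-37)×(255-141)/255 = 255 - 24852/255 ≈ 255 - 97.459 = 157.541 → 158
B: 255 - (255-131)×(255-149)/255 = 255 - 13144/255 ≈ 255 - 51.545 = 203.455 → 203
= RGB(247, 158, 203)


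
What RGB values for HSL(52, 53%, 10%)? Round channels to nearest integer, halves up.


H=52°, S=0.53, L=0.10
C = (1-|2L-1|)×S = (1-|-0.80|)×0.53 = 0.106
H' = H/60 = 52/60 ≈ 0.8667; X = C×(1-|H' mod 2 - 1|) ≈ 0.0919
m = L - C/2 = 0.10 - 0.053 = 0.047
Sector ⌊H'⌋ = 0 → (R',G',B') = (0.106, ≈0.0919, 0.0)
RGB = ((R'+m)×255, (G'+m)×255, (B'+m)×255) = (39.015, 35.411, 11.985)
Round half up → RGB(39, 35, 12)


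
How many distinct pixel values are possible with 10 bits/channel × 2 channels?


Total bits = 10 bits/channel × 2 channels = 20 bits
Distinct pixel values = 2^20
= 1,048,576 pixel values


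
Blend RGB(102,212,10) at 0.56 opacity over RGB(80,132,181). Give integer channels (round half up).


C = α×F + (1-α)×B, with 1-α = 0.44
R: 0.56×102 + 0.44×80 = 57.12 + 35.20 = 92.32 → 92
G: 0.56×212 + 0.44×132 = 118.72 + 58.08 = 176.80 → 177
B: 0.56×10 + 0.44×181 = 5.60 + 79.64 = 85.24 → 85
= RGB(92, 177, 85)


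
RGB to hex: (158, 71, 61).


R = 158 → 9E (hex)
G = 71 → 47 (hex)
B = 61 → 3D (hex)
Hex = #9E473D


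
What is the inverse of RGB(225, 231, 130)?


Invert: (255-R, 255-G, 255-B)
R: 255-225 = 30
G: 255-231 = 24
B: 255-130 = 125
= RGB(30, 24, 125)


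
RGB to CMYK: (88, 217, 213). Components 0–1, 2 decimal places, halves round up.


R'=88/255≈0.3451, G'=217/255≈0.8510, B'=213/255≈0.8353
K = 1 - max(R',G',B') = 1 - 217/255 = 38/255 = 0.14901… → 0.15
(1-R'-K)/(1-K) simplifies to (max-R)/max with max = 217:
C = (217-88)/217 = 129/217 = 0.59447… → 0.59
M = (217-217)/217 = 0/217 = 0 → 0.00
Y = (217-213)/217 = 4/217 = 0.01843… → 0.02
= CMYK(0.59, 0.00, 0.02, 0.15)


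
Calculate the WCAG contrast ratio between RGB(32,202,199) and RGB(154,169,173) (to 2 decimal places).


Linearize each sRGB channel c=v/255: c/12.92 if c ≤ 0.04045 else ((c+0.055)/1.055)^2.4
L = 0.2126×R_lin + 0.7152×G_lin + 0.0722×B_lin
Color 1 (32,202,199):
  R=32: 32/255≈0.1255 > 0.04045 → ((0.1255+0.055)/1.055)^2.4 ≈ 0.01444
  G=202: 202/255≈0.7922 > 0.04045 → ((0.7922+0.055)/1.055)^2.4 ≈ 0.59062
  B=199: 199/255≈0.7804 > 0.04045 → ((0.7804+0.055)/1.055)^2.4 ≈ 0.57112
  L1 = 0.2126×0.01444 + 0.7152×0.59062 + 0.0722×0.57112 ≈ 0.46672
Color 2 (154,169,173):
  R=154: 154/255≈0.6039 > 0.04045 → ((0.6039+0.055)/1.055)^2.4 ≈ 0.32314
  G=169: 169/255≈0.6627 > 0.04045 → ((0.6627+0.055)/1.055)^2.4 ≈ 0.39676
  B=173: 173/255≈0.6784 > 0.04045 → ((0.6784+0.055)/1.055)^2.4 ≈ 0.41789
  L2 = 0.2126×0.32314 + 0.7152×0.39676 + 0.0722×0.41789 ≈ 0.38263
Lighter = 0.46672, Darker = 0.38263
Ratio = (L_lighter + 0.05) / (L_darker + 0.05)
Ratio = (0.46672 + 0.05) / (0.38263 + 0.05) = 0.51672 / 0.43263 ≈ 1.1944
Ratio ≈ 1.19:1


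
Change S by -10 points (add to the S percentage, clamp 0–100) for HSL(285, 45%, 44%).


Original S = 45%
Adjustment = -10 percentage points
New S = 45 + (-10) = 35
Clamp to [0, 100] → 35
= HSL(285°, 35%, 44%)


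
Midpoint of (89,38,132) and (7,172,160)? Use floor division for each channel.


Midpoint: each channel = ⌊(C₁+C₂)/2⌋
R: ⌊(89+7)/2⌋ = 48
G: ⌊(38+172)/2⌋ = 105
B: ⌊(132+160)/2⌋ = 146
= RGB(48, 105, 146)


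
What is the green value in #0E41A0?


Color: #0E41A0
R = 0E = 14
G = 41 = 65
B = A0 = 160
Green = 65


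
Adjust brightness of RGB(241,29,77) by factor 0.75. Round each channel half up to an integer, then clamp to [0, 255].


Multiply each channel by 0.75, round half up, clamp to [0, 255]
R: 241×0.75 = 180.75 → round → 181
G: 29×0.75 = 21.75 → round → 22
B: 77×0.75 = 57.75 → round → 58
= RGB(181, 22, 58)


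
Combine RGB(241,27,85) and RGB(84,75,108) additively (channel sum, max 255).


Additive: each channel = min(255, C₁+C₂)
R: 241+84 = 325 → 255
G: 27+75 = 102 → 102
B: 85+108 = 193 → 193
= RGB(255, 102, 193)


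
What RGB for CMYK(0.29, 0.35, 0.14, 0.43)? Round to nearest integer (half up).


R = 255 × (1-C) × (1-K) = 255 × 0.71 × 0.57 = 103.1985 → 103
G = 255 × (1-M) × (1-K) = 255 × 0.65 × 0.57 = 94.4775 → 94
B = 255 × (1-Y) × (1-K) = 255 × 0.86 × 0.57 = 125.001 → 125
= RGB(103, 94, 125)


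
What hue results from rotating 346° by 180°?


New hue = (H + rotation) mod 360
New hue = (346 + 180) mod 360
= 526 mod 360
= 166°


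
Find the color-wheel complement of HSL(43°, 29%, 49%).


Complement = opposite side of color wheel = hue + 180°
H' = (43 + 180) mod 360 = 223°
S and L unchanged.
= HSL(223°, 29%, 49%)


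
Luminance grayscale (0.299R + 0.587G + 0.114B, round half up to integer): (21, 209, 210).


Gray = 0.299×R + 0.587×G + 0.114×B
Gray = 0.299×21 + 0.587×209 + 0.114×210
Gray = 6.279 + 122.683 + 23.940
Gray = 152.902 → round half up → 153
Gray = 153


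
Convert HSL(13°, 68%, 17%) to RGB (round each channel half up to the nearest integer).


H=13°, S=0.68, L=0.17
C = (1-|2L-1|)×S = (1-|-0.66|)×0.68 = 0.2312
H' = H/60 = 13/60 ≈ 0.2167; X = C×(1-|H' mod 2 - 1|) ≈ 0.0501
m = L - C/2 = 0.17 - 0.1156 = 0.0544
Sector ⌊H'⌋ = 0 → (R',G',B') = (0.2312, ≈0.0501, 0.0)
RGB = ((R'+m)×255, (G'+m)×255, (B'+m)×255) = (72.828, 26.6458, 13.872)
Round half up → RGB(73, 27, 14)


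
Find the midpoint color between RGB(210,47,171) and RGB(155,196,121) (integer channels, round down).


Midpoint: each channel = ⌊(C₁+C₂)/2⌋
R: ⌊(210+155)/2⌋ = 182
G: ⌊(47+196)/2⌋ = 121
B: ⌊(171+121)/2⌋ = 146
= RGB(182, 121, 146)


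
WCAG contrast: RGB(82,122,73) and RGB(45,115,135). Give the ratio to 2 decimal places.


Linearize each sRGB channel c=v/255: c/12.92 if c ≤ 0.04045 else ((c+0.055)/1.055)^2.4
L = 0.2126×R_lin + 0.7152×G_lin + 0.0722×B_lin
Color 1 (82,122,73):
  R=82: 82/255≈0.3216 > 0.04045 → ((0.3216+0.055)/1.055)^2.4 ≈ 0.08438
  G=122: 122/255≈0.4784 > 0.04045 → ((0.4784+0.055)/1.055)^2.4 ≈ 0.19462
  B=73: 73/255≈0.2863 > 0.04045 → ((0.2863+0.055)/1.055)^2.4 ≈ 0.06663
  L1 = 0.2126×0.08438 + 0.7152×0.19462 + 0.0722×0.06663 ≈ 0.16194
Color 2 (45,115,135):
  R=45: 45/255≈0.1765 > 0.04045 → ((0.1765+0.055)/1.055)^2.4 ≈ 0.02624
  G=115: 115/255≈0.4510 > 0.04045 → ((0.4510+0.055)/1.055)^2.4 ≈ 0.17144
  B=135: 135/255≈0.5294 > 0.04045 → ((0.5294+0.055)/1.055)^2.4 ≈ 0.24228
  L2 = 0.2126×0.02624 + 0.7152×0.17144 + 0.0722×0.24228 ≈ 0.14569
Lighter = 0.16194, Darker = 0.14569
Ratio = (L_lighter + 0.05) / (L_darker + 0.05)
Ratio = (0.16194 + 0.05) / (0.14569 + 0.05) = 0.21194 / 0.19569 ≈ 1.0831
Ratio ≈ 1.08:1


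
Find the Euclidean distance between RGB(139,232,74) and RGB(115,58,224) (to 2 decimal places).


d = √[(R₁-R₂)² + (G₁-G₂)² + (B₁-B₂)²]
d = √[(139-115)² + (232-58)² + (74-224)²]
d = √[576 + 30276 + 22500]
d = √53352
d ≈ 230.98


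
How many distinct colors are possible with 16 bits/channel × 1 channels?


Total bits = 16 bits/channel × 1 channels = 16 bits
Distinct colors = 2^16
= 65,536 colors


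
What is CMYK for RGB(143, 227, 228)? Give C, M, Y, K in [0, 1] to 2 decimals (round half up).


R'=143/255≈0.5608, G'=227/255≈0.8902, B'=228/255≈0.8941
K = 1 - max(R',G',B') = 1 - 228/255 = 27/255 = 0.10588… → 0.11
(1-R'-K)/(1-K) simplifies to (max-R)/max with max = 228:
C = (228-143)/228 = 85/228 = 0.37280… → 0.37
M = (228-227)/228 = 1/228 = 0.00438… → 0.00
Y = (228-228)/228 = 0/228 = 0 → 0.00
= CMYK(0.37, 0.00, 0.00, 0.11)


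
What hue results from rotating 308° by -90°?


New hue = (H + rotation) mod 360
New hue = (308 -90) mod 360
= 218 mod 360
= 218°


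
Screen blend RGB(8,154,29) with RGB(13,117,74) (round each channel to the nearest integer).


Screen: C = 255 - (255-A)×(255-B)/255, rounded to nearest integer
R: 255 - (255-8)×(255-13)/255 = 255 - 59774/255 ≈ 255 - 234.408 = 20.592 → 21
G: 255 - (255-154)×(255-117)/255 = 255 - 13938/255 ≈ 255 - 54.659 = 200.341 → 200
B: 255 - (255-29)×(255-74)/255 = 255 - 40906/255 ≈ 255 - 160.416 = 94.584 → 95
= RGB(21, 200, 95)


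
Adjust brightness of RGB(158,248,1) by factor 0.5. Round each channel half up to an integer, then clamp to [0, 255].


Multiply each channel by 0.5, round half up, clamp to [0, 255]
R: 158×0.5 = 79
G: 248×0.5 = 124
B: 1×0.5 = 0.5 → round → 1
= RGB(79, 124, 1)


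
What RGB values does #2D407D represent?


2D → 45 (R)
40 → 64 (G)
7D → 125 (B)
= RGB(45, 64, 125)


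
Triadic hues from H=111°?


Triadic: equally spaced at 120° intervals
H1 = 111°
H2 = (111 + 120) mod 360 = 231°
H3 = (111 + 240) mod 360 = 351°
Triadic = 111°, 231°, 351°


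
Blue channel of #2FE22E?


Color: #2FE22E
R = 2F = 47
G = E2 = 226
B = 2E = 46
Blue = 46


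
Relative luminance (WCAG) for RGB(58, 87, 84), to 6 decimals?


Linearize each channel (sRGB transfer function): c = v/255; c_lin = c/12.92 if c ≤ 0.04045, else ((c+0.055)/1.055)^2.4
  R: 58/255 ≈ 0.227451 > 0.04045 → ((0.227451+0.055)/1.055)^2.4 ≈ 0.042311
  G: 87/255 ≈ 0.341176 > 0.04045 → ((0.341176+0.055)/1.055)^2.4 ≈ 0.095307
  B: 84/255 ≈ 0.329412 > 0.04045 → ((0.329412+0.055)/1.055)^2.4 ≈ 0.088656
R_lin = 0.042311, G_lin = 0.095307, B_lin = 0.088656
L = 0.2126×R + 0.7152×G + 0.0722×B
L = 0.2126×0.042311 + 0.7152×0.095307 + 0.0722×0.088656
L ≈ 0.083560


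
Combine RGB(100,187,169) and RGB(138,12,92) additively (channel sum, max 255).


Additive: each channel = min(255, C₁+C₂)
R: 100+138 = 238 → 238
G: 187+12 = 199 → 199
B: 169+92 = 261 → 255
= RGB(238, 199, 255)


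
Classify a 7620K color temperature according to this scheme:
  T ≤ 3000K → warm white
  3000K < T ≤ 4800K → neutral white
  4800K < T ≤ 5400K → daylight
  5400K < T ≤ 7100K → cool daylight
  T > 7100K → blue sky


Temperature: 7620K
7620K > 7100K → blue sky
Classification: blue sky


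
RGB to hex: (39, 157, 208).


R = 39 → 27 (hex)
G = 157 → 9D (hex)
B = 208 → D0 (hex)
Hex = #279DD0


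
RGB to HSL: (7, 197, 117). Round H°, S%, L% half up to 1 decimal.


Normalize: R'=7/255≈0.0275, G'=197/255≈0.7725, B'=117/255≈0.4588
Max=197/255, Min=7/255, Δ=Max-Min=190/255
L = (Max+Min)/2 = (197+7)/510 = 204/510 = 0.4 → L = 40.0%
L ≤ 0.5 → S = Δ/(Max+Min) = 190/(197+7) = 190/204 = 0.93137… → S = 93.1%
(the 1/255 factors cancel in S and H, so raw channel differences can be used)
Max is G' → H = 60 × ((B-R)/Δ + 2) = 60 × ((117-7)/190 + 2)
  110/190 + 2 = 0.5789… + 2 = 2.5789…
  H = 60 × 2.5789… = 154.736…° → H = 154.7°
= HSL(154.7°, 93.1%, 40.0%)


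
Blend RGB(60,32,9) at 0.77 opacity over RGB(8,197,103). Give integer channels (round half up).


C = α×F + (1-α)×B, with 1-α = 0.23
R: 0.77×60 + 0.23×8 = 46.20 + 1.84 = 48.04 → 48
G: 0.77×32 + 0.23×197 = 24.64 + 45.31 = 69.95 → 70
B: 0.77×9 + 0.23×103 = 6.93 + 23.69 = 30.62 → 31
= RGB(48, 70, 31)


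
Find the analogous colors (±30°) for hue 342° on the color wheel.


Base hue: 342°
Left analog: (342 - 30) mod 360 = 312°
Right analog: (342 + 30) mod 360 = 12°
Analogous hues = 312° and 12°


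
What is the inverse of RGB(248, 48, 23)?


Invert: (255-R, 255-G, 255-B)
R: 255-248 = 7
G: 255-48 = 207
B: 255-23 = 232
= RGB(7, 207, 232)


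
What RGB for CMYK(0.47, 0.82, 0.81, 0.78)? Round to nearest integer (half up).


R = 255 × (1-C) × (1-K) = 255 × 0.53 × 0.22 = 29.733 → 30
G = 255 × (1-M) × (1-K) = 255 × 0.18 × 0.22 = 10.098 → 10
B = 255 × (1-Y) × (1-K) = 255 × 0.19 × 0.22 = 10.659 → 11
= RGB(30, 10, 11)


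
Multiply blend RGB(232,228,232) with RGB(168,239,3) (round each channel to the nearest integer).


Multiply: C = A×B/255, rounded to nearest integer
R: 232×168/255 = 38976/255 ≈ 152.847 → 153
G: 228×239/255 = 54492/255 ≈ 213.694 → 214
B: 232×3/255 = 696/255 ≈ 2.729 → 3
= RGB(153, 214, 3)


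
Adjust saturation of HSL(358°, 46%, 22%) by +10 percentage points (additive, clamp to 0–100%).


Original S = 46%
Adjustment = +10 percentage points
New S = 46 + (10) = 56
Clamp to [0, 100] → 56
= HSL(358°, 56%, 22%)


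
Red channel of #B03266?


Color: #B03266
R = B0 = 176
G = 32 = 50
B = 66 = 102
Red = 176


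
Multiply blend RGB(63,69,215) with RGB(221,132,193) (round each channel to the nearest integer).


Multiply: C = A×B/255, rounded to nearest integer
R: 63×221/255 = 13923/255 ≈ 54.600 → 55
G: 69×132/255 = 9108/255 ≈ 35.718 → 36
B: 215×193/255 = 41495/255 ≈ 162.725 → 163
= RGB(55, 36, 163)


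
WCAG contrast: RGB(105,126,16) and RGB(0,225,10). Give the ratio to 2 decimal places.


Linearize each sRGB channel c=v/255: c/12.92 if c ≤ 0.04045 else ((c+0.055)/1.055)^2.4
L = 0.2126×R_lin + 0.7152×G_lin + 0.0722×B_lin
Color 1 (105,126,16):
  R=105: 105/255≈0.4118 > 0.04045 → ((0.4118+0.055)/1.055)^2.4 ≈ 0.14126
  G=126: 126/255≈0.4941 > 0.04045 → ((0.4941+0.055)/1.055)^2.4 ≈ 0.20864
  B=16: 16/255≈0.0627 > 0.04045 → ((0.0627+0.055)/1.055)^2.4 ≈ 0.00518
  L1 = 0.2126×0.14126 + 0.7152×0.20864 + 0.0722×0.00518 ≈ 0.17962
Color 2 (0,225,10):
  R=0: 0/255≈0.0000 ≤ 0.04045 → 0.0000/12.92 ≈ 0.00000
  G=225: 225/255≈0.8824 > 0.04045 → ((0.8824+0.055)/1.055)^2.4 ≈ 0.75294
  B=10: 10/255≈0.0392 ≤ 0.04045 → 0.0392/12.92 ≈ 0.00304
  L2 = 0.2126×0.00000 + 0.7152×0.75294 + 0.0722×0.00304 ≈ 0.53872
Lighter = 0.53872, Darker = 0.17962
Ratio = (L_lighter + 0.05) / (L_darker + 0.05)
Ratio = (0.53872 + 0.05) / (0.17962 + 0.05) = 0.58872 / 0.22962 ≈ 2.5639
Ratio ≈ 2.56:1


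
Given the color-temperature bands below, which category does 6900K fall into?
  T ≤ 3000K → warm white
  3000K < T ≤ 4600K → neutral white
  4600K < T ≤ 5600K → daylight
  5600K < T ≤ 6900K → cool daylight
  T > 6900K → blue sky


Temperature: 6900K
5600K < 6900K ≤ 6900K → cool daylight
Classification: cool daylight


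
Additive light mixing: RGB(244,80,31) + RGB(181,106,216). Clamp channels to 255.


Additive: each channel = min(255, C₁+C₂)
R: 244+181 = 425 → 255
G: 80+106 = 186 → 186
B: 31+216 = 247 → 247
= RGB(255, 186, 247)


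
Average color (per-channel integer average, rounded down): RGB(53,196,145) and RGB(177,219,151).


Midpoint: each channel = ⌊(C₁+C₂)/2⌋
R: ⌊(53+177)/2⌋ = 115
G: ⌊(196+219)/2⌋ = 207
B: ⌊(145+151)/2⌋ = 148
= RGB(115, 207, 148)


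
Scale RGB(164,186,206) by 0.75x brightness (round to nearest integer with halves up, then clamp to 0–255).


Multiply each channel by 0.75, round half up, clamp to [0, 255]
R: 164×0.75 = 123
G: 186×0.75 = 139.5 → round → 140
B: 206×0.75 = 154.5 → round → 155
= RGB(123, 140, 155)


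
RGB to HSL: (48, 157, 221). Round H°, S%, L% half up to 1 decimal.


Normalize: R'=48/255≈0.1882, G'=157/255≈0.6157, B'=221/255≈0.8667
Max=221/255, Min=48/255, Δ=Max-Min=173/255
L = (Max+Min)/2 = (221+48)/510 = 269/510 = 0.52745… → L = 52.7%
L > 0.5 → S = Δ/(2-Max-Min) = 173/(510-221-48) = 173/241 = 0.71784… → S = 71.8%
(the 1/255 factors cancel in S and H, so raw channel differences can be used)
Max is B' → H = 60 × ((R-G)/Δ + 4) = 60 × ((48-157)/173 + 4)
  -109/173 + 4 = -0.6300… + 4 = 3.3699…
  H = 60 × 3.3699… = 202.196…° → H = 202.2°
= HSL(202.2°, 71.8%, 52.7%)
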